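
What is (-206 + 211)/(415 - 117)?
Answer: 5/298 ≈ 0.016779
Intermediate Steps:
(-206 + 211)/(415 - 117) = 5/298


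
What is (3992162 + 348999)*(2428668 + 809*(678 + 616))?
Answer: 15087765831754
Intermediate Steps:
(3992162 + 348999)*(2428668 + 809*(678 + 616)) = 4341161*(2428668 + 809*1294) = 4341161*(2428668 + 1046846) = 4341161*3475514 = 15087765831754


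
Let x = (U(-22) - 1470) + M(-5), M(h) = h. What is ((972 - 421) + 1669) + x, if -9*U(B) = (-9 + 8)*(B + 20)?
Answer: 6703/9 ≈ 744.78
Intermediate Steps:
U(B) = 20/9 + B/9 (U(B) = -(-9 + 8)*(B + 20)/9 = -(-1)*(20 + B)/9 = -(-20 - B)/9 = 20/9 + B/9)
x = -13277/9 (x = ((20/9 + (⅑)*(-22)) - 1470) - 5 = ((20/9 - 22/9) - 1470) - 5 = (-2/9 - 1470) - 5 = -13232/9 - 5 = -13277/9 ≈ -1475.2)
((972 - 421) + 1669) + x = ((972 - 421) + 1669) - 13277/9 = (551 + 1669) - 13277/9 = 2220 - 13277/9 = 6703/9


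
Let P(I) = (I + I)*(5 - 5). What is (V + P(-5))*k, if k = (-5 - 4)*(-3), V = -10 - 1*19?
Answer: -783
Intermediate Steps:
V = -29 (V = -10 - 19 = -29)
k = 27 (k = -9*(-3) = 27)
P(I) = 0 (P(I) = (2*I)*0 = 0)
(V + P(-5))*k = (-29 + 0)*27 = -29*27 = -783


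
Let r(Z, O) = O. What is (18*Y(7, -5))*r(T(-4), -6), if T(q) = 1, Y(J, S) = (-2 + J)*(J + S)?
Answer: -1080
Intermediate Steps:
(18*Y(7, -5))*r(T(-4), -6) = (18*(7**2 - 2*7 - 2*(-5) + 7*(-5)))*(-6) = (18*(49 - 14 + 10 - 35))*(-6) = (18*10)*(-6) = 180*(-6) = -1080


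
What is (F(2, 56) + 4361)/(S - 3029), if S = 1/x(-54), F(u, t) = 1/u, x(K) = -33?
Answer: -287859/199916 ≈ -1.4399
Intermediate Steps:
S = -1/33 (S = 1/(-33) = -1/33 ≈ -0.030303)
(F(2, 56) + 4361)/(S - 3029) = (1/2 + 4361)/(-1/33 - 3029) = (1/2 + 4361)/(-99958/33) = (8723/2)*(-33/99958) = -287859/199916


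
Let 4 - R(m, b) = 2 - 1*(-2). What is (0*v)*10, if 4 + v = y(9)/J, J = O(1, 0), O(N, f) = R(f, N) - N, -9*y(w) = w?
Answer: 0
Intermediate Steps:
y(w) = -w/9
R(m, b) = 0 (R(m, b) = 4 - (2 - 1*(-2)) = 4 - (2 + 2) = 4 - 1*4 = 4 - 4 = 0)
O(N, f) = -N (O(N, f) = 0 - N = -N)
J = -1 (J = -1*1 = -1)
v = -3 (v = -4 - ⅑*9/(-1) = -4 - 1*(-1) = -4 + 1 = -3)
(0*v)*10 = (0*(-3))*10 = 0*10 = 0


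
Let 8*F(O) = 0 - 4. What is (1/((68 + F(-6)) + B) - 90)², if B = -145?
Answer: 194658304/24025 ≈ 8102.3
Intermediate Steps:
F(O) = -½ (F(O) = (0 - 4)/8 = (⅛)*(-4) = -½)
(1/((68 + F(-6)) + B) - 90)² = (1/((68 - ½) - 145) - 90)² = (1/(135/2 - 145) - 90)² = (1/(-155/2) - 90)² = (-2/155 - 90)² = (-13952/155)² = 194658304/24025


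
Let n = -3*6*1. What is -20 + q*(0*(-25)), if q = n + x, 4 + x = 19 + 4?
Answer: -20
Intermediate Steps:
x = 19 (x = -4 + (19 + 4) = -4 + 23 = 19)
n = -18 (n = -18*1 = -18)
q = 1 (q = -18 + 19 = 1)
-20 + q*(0*(-25)) = -20 + 1*(0*(-25)) = -20 + 1*0 = -20 + 0 = -20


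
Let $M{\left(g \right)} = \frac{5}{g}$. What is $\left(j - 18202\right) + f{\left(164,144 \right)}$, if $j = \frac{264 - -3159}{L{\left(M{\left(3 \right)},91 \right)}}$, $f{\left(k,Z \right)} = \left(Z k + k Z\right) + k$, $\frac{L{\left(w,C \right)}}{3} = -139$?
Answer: $\frac{4056825}{139} \approx 29186.0$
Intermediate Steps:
$L{\left(w,C \right)} = -417$ ($L{\left(w,C \right)} = 3 \left(-139\right) = -417$)
$f{\left(k,Z \right)} = k + 2 Z k$ ($f{\left(k,Z \right)} = \left(Z k + Z k\right) + k = 2 Z k + k = k + 2 Z k$)
$j = - \frac{1141}{139}$ ($j = \frac{264 - -3159}{-417} = \left(264 + 3159\right) \left(- \frac{1}{417}\right) = 3423 \left(- \frac{1}{417}\right) = - \frac{1141}{139} \approx -8.2086$)
$\left(j - 18202\right) + f{\left(164,144 \right)} = \left(- \frac{1141}{139} - 18202\right) + 164 \left(1 + 2 \cdot 144\right) = - \frac{2531219}{139} + 164 \left(1 + 288\right) = - \frac{2531219}{139} + 164 \cdot 289 = - \frac{2531219}{139} + 47396 = \frac{4056825}{139}$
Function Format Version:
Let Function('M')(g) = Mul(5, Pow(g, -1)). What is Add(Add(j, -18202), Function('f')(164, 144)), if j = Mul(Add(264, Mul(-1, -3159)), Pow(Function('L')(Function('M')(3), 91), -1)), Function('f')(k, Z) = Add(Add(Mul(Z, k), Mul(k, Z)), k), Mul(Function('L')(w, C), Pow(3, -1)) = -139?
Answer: Rational(4056825, 139) ≈ 29186.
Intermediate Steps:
Function('L')(w, C) = -417 (Function('L')(w, C) = Mul(3, -139) = -417)
Function('f')(k, Z) = Add(k, Mul(2, Z, k)) (Function('f')(k, Z) = Add(Add(Mul(Z, k), Mul(Z, k)), k) = Add(Mul(2, Z, k), k) = Add(k, Mul(2, Z, k)))
j = Rational(-1141, 139) (j = Mul(Add(264, Mul(-1, -3159)), Pow(-417, -1)) = Mul(Add(264, 3159), Rational(-1, 417)) = Mul(3423, Rational(-1, 417)) = Rational(-1141, 139) ≈ -8.2086)
Add(Add(j, -18202), Function('f')(164, 144)) = Add(Add(Rational(-1141, 139), -18202), Mul(164, Add(1, Mul(2, 144)))) = Add(Rational(-2531219, 139), Mul(164, Add(1, 288))) = Add(Rational(-2531219, 139), Mul(164, 289)) = Add(Rational(-2531219, 139), 47396) = Rational(4056825, 139)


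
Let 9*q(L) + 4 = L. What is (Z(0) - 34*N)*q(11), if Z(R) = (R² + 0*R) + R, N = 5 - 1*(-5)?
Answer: -2380/9 ≈ -264.44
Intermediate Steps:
N = 10 (N = 5 + 5 = 10)
Z(R) = R + R² (Z(R) = (R² + 0) + R = R² + R = R + R²)
q(L) = -4/9 + L/9
(Z(0) - 34*N)*q(11) = (0*(1 + 0) - 34*10)*(-4/9 + (⅑)*11) = (0*1 - 340)*(-4/9 + 11/9) = (0 - 340)*(7/9) = -340*7/9 = -2380/9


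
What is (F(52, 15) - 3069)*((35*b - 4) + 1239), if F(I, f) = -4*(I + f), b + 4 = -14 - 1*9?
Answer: -967730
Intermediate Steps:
b = -27 (b = -4 + (-14 - 1*9) = -4 + (-14 - 9) = -4 - 23 = -27)
F(I, f) = -4*I - 4*f
(F(52, 15) - 3069)*((35*b - 4) + 1239) = ((-4*52 - 4*15) - 3069)*((35*(-27) - 4) + 1239) = ((-208 - 60) - 3069)*((-945 - 4) + 1239) = (-268 - 3069)*(-949 + 1239) = -3337*290 = -967730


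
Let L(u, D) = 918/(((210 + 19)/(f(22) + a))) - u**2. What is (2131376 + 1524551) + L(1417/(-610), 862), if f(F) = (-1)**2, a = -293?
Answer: 311424626560119/85210900 ≈ 3.6548e+6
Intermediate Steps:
f(F) = 1
L(u, D) = -268056/229 - u**2 (L(u, D) = 918/(((210 + 19)/(1 - 293))) - u**2 = 918/((229/(-292))) - u**2 = 918/((229*(-1/292))) - u**2 = 918/(-229/292) - u**2 = 918*(-292/229) - u**2 = -268056/229 - u**2)
(2131376 + 1524551) + L(1417/(-610), 862) = (2131376 + 1524551) + (-268056/229 - (1417/(-610))**2) = 3655927 + (-268056/229 - (1417*(-1/610))**2) = 3655927 + (-268056/229 - (-1417/610)**2) = 3655927 + (-268056/229 - 1*2007889/372100) = 3655927 + (-268056/229 - 2007889/372100) = 3655927 - 100203444181/85210900 = 311424626560119/85210900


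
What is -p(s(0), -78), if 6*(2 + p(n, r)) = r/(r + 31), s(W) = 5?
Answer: 81/47 ≈ 1.7234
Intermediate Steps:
p(n, r) = -2 + r/(6*(31 + r)) (p(n, r) = -2 + (r/(r + 31))/6 = -2 + (r/(31 + r))/6 = -2 + r/(6*(31 + r)))
-p(s(0), -78) = -(-372 - 11*(-78))/(6*(31 - 78)) = -(-372 + 858)/(6*(-47)) = -(-1)*486/(6*47) = -1*(-81/47) = 81/47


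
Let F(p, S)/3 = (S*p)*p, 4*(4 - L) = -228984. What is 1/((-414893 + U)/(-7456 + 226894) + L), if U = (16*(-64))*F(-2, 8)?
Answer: 219438/12562312303 ≈ 1.7468e-5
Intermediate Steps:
L = 57250 (L = 4 - ¼*(-228984) = 4 + 57246 = 57250)
F(p, S) = 3*S*p² (F(p, S) = 3*((S*p)*p) = 3*(S*p²) = 3*S*p²)
U = -98304 (U = (16*(-64))*(3*8*(-2)²) = -3072*8*4 = -1024*96 = -98304)
1/((-414893 + U)/(-7456 + 226894) + L) = 1/((-414893 - 98304)/(-7456 + 226894) + 57250) = 1/(-513197/219438 + 57250) = 1/(12562312303/219438) = 219438/12562312303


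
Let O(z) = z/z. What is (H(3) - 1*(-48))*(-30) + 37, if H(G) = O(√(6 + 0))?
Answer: -1433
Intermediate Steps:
O(z) = 1
H(G) = 1
(H(3) - 1*(-48))*(-30) + 37 = (1 - 1*(-48))*(-30) + 37 = (1 + 48)*(-30) + 37 = 49*(-30) + 37 = -1470 + 37 = -1433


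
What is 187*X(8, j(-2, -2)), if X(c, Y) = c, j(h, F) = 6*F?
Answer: 1496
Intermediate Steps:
187*X(8, j(-2, -2)) = 187*8 = 1496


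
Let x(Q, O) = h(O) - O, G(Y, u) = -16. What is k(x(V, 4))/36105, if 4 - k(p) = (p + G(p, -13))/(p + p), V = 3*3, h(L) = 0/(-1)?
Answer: 1/24070 ≈ 4.1545e-5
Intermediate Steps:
h(L) = 0 (h(L) = 0*(-1) = 0)
V = 9
x(Q, O) = -O (x(Q, O) = 0 - O = -O)
k(p) = 4 - (-16 + p)/(2*p) (k(p) = 4 - (p - 16)/(p + p) = 4 - (-16 + p)/(2*p))
k(x(V, 4))/36105 = (7/2 + 8/((-1*4)))/36105 = (7/2 + 8/(-4))*(1/36105) = (7/2 + 8*(-¼))*(1/36105) = (7/2 - 2)*(1/36105) = (3/2)*(1/36105) = 1/24070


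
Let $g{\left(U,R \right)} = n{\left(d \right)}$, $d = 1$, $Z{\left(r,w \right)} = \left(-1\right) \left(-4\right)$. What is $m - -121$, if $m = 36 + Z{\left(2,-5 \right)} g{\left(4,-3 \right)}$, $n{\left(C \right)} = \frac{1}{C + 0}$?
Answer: $161$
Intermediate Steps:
$Z{\left(r,w \right)} = 4$
$n{\left(C \right)} = \frac{1}{C}$
$g{\left(U,R \right)} = 1$ ($g{\left(U,R \right)} = 1^{-1} = 1$)
$m = 40$ ($m = 36 + 4 \cdot 1 = 36 + 4 = 40$)
$m - -121 = 40 - -121 = 40 + 121 = 161$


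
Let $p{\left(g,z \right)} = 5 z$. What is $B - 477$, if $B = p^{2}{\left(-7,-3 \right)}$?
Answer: $-252$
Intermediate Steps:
$B = 225$ ($B = \left(5 \left(-3\right)\right)^{2} = \left(-15\right)^{2} = 225$)
$B - 477 = 225 - 477 = -252$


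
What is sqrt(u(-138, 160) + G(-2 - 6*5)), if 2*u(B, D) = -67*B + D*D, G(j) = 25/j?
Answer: sqrt(1115022)/8 ≈ 131.99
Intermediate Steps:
u(B, D) = D**2/2 - 67*B/2 (u(B, D) = (-67*B + D*D)/2 = (-67*B + D**2)/2 = (D**2 - 67*B)/2 = D**2/2 - 67*B/2)
sqrt(u(-138, 160) + G(-2 - 6*5)) = sqrt(((1/2)*160**2 - 67/2*(-138)) + 25/(-2 - 6*5)) = sqrt(((1/2)*25600 + 4623) + 25/(-2 - 30)) = sqrt((12800 + 4623) + 25/(-32)) = sqrt(17423 + 25*(-1/32)) = sqrt(17423 - 25/32) = sqrt(557511/32) = sqrt(1115022)/8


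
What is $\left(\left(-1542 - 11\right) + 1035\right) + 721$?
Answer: $203$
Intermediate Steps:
$\left(\left(-1542 - 11\right) + 1035\right) + 721 = \left(-1553 + 1035\right) + 721 = -518 + 721 = 203$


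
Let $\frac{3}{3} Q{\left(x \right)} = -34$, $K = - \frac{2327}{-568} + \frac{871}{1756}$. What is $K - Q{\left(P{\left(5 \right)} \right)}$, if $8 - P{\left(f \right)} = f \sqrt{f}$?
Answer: $\frac{9623203}{249352} \approx 38.593$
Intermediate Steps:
$K = \frac{1145235}{249352}$ ($K = \left(-2327\right) \left(- \frac{1}{568}\right) + 871 \cdot \frac{1}{1756} = \frac{2327}{568} + \frac{871}{1756} = \frac{1145235}{249352} \approx 4.5928$)
$P{\left(f \right)} = 8 - f^{\frac{3}{2}}$ ($P{\left(f \right)} = 8 - f \sqrt{f} = 8 - f^{\frac{3}{2}}$)
$Q{\left(x \right)} = -34$
$K - Q{\left(P{\left(5 \right)} \right)} = \frac{1145235}{249352} - -34 = \frac{1145235}{249352} + 34 = \frac{9623203}{249352}$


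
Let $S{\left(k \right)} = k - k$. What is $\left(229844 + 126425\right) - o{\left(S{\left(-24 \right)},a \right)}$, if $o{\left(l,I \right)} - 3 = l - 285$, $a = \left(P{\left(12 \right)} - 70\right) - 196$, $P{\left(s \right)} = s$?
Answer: $356551$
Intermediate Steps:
$a = -254$ ($a = \left(12 - 70\right) - 196 = -58 - 196 = -254$)
$S{\left(k \right)} = 0$
$o{\left(l,I \right)} = -282 + l$ ($o{\left(l,I \right)} = 3 + \left(l - 285\right) = 3 + \left(-285 + l\right) = -282 + l$)
$\left(229844 + 126425\right) - o{\left(S{\left(-24 \right)},a \right)} = \left(229844 + 126425\right) - \left(-282 + 0\right) = 356269 - -282 = 356269 + 282 = 356551$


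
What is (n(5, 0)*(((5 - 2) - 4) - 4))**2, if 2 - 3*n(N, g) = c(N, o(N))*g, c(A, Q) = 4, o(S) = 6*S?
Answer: 100/9 ≈ 11.111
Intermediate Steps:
n(N, g) = 2/3 - 4*g/3
(n(5, 0)*(((5 - 2) - 4) - 4))**2 = ((2/3 - 4/3*0)*(((5 - 2) - 4) - 4))**2 = ((2/3 + 0)*((3 - 4) - 4))**2 = (2*(-1 - 4)/3)**2 = ((2/3)*(-5))**2 = (-10/3)**2 = 100/9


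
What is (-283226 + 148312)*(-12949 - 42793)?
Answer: 7520376188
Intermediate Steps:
(-283226 + 148312)*(-12949 - 42793) = -134914*(-55742) = 7520376188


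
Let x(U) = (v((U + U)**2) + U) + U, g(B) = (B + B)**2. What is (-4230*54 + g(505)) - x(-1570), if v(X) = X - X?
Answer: 794820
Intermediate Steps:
v(X) = 0
g(B) = 4*B**2 (g(B) = (2*B)**2 = 4*B**2)
x(U) = 2*U (x(U) = (0 + U) + U = U + U = 2*U)
(-4230*54 + g(505)) - x(-1570) = (-4230*54 + 4*505**2) - 2*(-1570) = (-228420 + 4*255025) - 1*(-3140) = (-228420 + 1020100) + 3140 = 791680 + 3140 = 794820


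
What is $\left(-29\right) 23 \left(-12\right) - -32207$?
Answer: $40211$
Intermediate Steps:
$\left(-29\right) 23 \left(-12\right) - -32207 = \left(-667\right) \left(-12\right) + 32207 = 8004 + 32207 = 40211$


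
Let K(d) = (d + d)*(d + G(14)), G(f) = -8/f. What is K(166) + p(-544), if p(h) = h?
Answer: 380648/7 ≈ 54378.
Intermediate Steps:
K(d) = 2*d*(-4/7 + d) (K(d) = (d + d)*(d - 8/14) = (2*d)*(d - 8*1/14) = (2*d)*(d - 4/7) = (2*d)*(-4/7 + d) = 2*d*(-4/7 + d))
K(166) + p(-544) = (2/7)*166*(-4 + 7*166) - 544 = (2/7)*166*(-4 + 1162) - 544 = (2/7)*166*1158 - 544 = 384456/7 - 544 = 380648/7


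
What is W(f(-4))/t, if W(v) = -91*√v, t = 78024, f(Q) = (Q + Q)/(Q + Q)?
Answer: -91/78024 ≈ -0.0011663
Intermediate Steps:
f(Q) = 1 (f(Q) = (2*Q)/((2*Q)) = (2*Q)*(1/(2*Q)) = 1)
W(f(-4))/t = -91*√1/78024 = -91*1*(1/78024) = -91*1/78024 = -91/78024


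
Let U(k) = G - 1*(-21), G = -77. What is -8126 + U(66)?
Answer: -8182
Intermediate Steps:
U(k) = -56 (U(k) = -77 - 1*(-21) = -77 + 21 = -56)
-8126 + U(66) = -8126 - 56 = -8182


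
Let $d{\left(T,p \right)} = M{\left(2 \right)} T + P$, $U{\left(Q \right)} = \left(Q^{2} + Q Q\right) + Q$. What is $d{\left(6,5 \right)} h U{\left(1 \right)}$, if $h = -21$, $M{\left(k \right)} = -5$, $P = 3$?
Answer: $1701$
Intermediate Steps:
$U{\left(Q \right)} = Q + 2 Q^{2}$ ($U{\left(Q \right)} = \left(Q^{2} + Q^{2}\right) + Q = 2 Q^{2} + Q = Q + 2 Q^{2}$)
$d{\left(T,p \right)} = 3 - 5 T$ ($d{\left(T,p \right)} = - 5 T + 3 = 3 - 5 T$)
$d{\left(6,5 \right)} h U{\left(1 \right)} = \left(3 - 30\right) \left(-21\right) 1 \left(1 + 2 \cdot 1\right) = \left(3 - 30\right) \left(-21\right) 1 \left(1 + 2\right) = \left(-27\right) \left(-21\right) 1 \cdot 3 = 567 \cdot 3 = 1701$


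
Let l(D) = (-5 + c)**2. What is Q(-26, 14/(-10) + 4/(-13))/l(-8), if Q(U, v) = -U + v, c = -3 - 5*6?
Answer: 1579/93860 ≈ 0.016823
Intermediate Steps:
c = -33 (c = -3 - 30 = -33)
Q(U, v) = v - U
l(D) = 1444 (l(D) = (-5 - 33)**2 = (-38)**2 = 1444)
Q(-26, 14/(-10) + 4/(-13))/l(-8) = ((14/(-10) + 4/(-13)) - 1*(-26))/1444 = ((14*(-1/10) + 4*(-1/13)) + 26)*(1/1444) = ((-7/5 - 4/13) + 26)*(1/1444) = (-111/65 + 26)*(1/1444) = (1579/65)*(1/1444) = 1579/93860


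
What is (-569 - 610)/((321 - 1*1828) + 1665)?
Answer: -1179/158 ≈ -7.4620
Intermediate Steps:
(-569 - 610)/((321 - 1*1828) + 1665) = -1179/((321 - 1828) + 1665) = -1179/(-1507 + 1665) = -1179/158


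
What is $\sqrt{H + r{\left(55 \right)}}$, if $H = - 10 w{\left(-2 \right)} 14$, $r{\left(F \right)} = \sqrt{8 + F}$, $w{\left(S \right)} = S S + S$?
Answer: $\sqrt{-280 + 3 \sqrt{7}} \approx 16.494 i$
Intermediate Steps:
$w{\left(S \right)} = S + S^{2}$ ($w{\left(S \right)} = S^{2} + S = S + S^{2}$)
$H = -280$ ($H = - 10 \left(- 2 \left(1 - 2\right)\right) 14 = - 10 \left(\left(-2\right) \left(-1\right)\right) 14 = \left(-10\right) 2 \cdot 14 = \left(-20\right) 14 = -280$)
$\sqrt{H + r{\left(55 \right)}} = \sqrt{-280 + \sqrt{8 + 55}} = \sqrt{-280 + \sqrt{63}} = \sqrt{-280 + 3 \sqrt{7}}$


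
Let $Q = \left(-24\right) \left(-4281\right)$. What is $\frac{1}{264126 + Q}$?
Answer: $\frac{1}{366870} \approx 2.7258 \cdot 10^{-6}$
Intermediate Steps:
$Q = 102744$
$\frac{1}{264126 + Q} = \frac{1}{264126 + 102744} = \frac{1}{366870}$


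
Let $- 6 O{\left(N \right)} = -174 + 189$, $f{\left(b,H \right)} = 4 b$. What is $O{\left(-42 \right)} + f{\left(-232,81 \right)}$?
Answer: $- \frac{1861}{2} \approx -930.5$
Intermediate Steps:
$O{\left(N \right)} = - \frac{5}{2}$ ($O{\left(N \right)} = - \frac{-174 + 189}{6} = \left(- \frac{1}{6}\right) 15 = - \frac{5}{2}$)
$O{\left(-42 \right)} + f{\left(-232,81 \right)} = - \frac{5}{2} + 4 \left(-232\right) = - \frac{5}{2} - 928 = - \frac{1861}{2}$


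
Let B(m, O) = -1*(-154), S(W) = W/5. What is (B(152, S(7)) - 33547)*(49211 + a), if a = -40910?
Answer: -277195293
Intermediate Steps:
S(W) = W/5 (S(W) = W*(⅕) = W/5)
B(m, O) = 154
(B(152, S(7)) - 33547)*(49211 + a) = (154 - 33547)*(49211 - 40910) = -33393*8301 = -277195293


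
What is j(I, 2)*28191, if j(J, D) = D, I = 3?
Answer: 56382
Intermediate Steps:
j(I, 2)*28191 = 2*28191 = 56382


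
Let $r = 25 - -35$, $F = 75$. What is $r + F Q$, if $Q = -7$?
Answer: $-465$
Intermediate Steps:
$r = 60$ ($r = 25 + 35 = 60$)
$r + F Q = 60 + 75 \left(-7\right) = 60 - 525 = -465$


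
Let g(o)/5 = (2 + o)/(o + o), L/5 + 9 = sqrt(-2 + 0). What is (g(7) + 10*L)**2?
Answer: 38145025/196 - 312750*I*sqrt(2)/7 ≈ 1.9462e+5 - 63185.0*I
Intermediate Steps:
L = -45 + 5*I*sqrt(2) (L = -45 + 5*sqrt(-2 + 0) = -45 + 5*sqrt(-2) = -45 + 5*(I*sqrt(2)) = -45 + 5*I*sqrt(2) ≈ -45.0 + 7.0711*I)
g(o) = 5*(2 + o)/(2*o) (g(o) = 5*((2 + o)/(o + o)) = 5*((2 + o)/((2*o))) = 5*((2 + o)*(1/(2*o))) = 5*((2 + o)/(2*o)) = 5*(2 + o)/(2*o))
(g(7) + 10*L)**2 = ((5/2 + 5/7) + 10*(-45 + 5*I*sqrt(2)))**2 = ((5/2 + 5*(1/7)) + (-450 + 50*I*sqrt(2)))**2 = ((5/2 + 5/7) + (-450 + 50*I*sqrt(2)))**2 = (45/14 + (-450 + 50*I*sqrt(2)))**2 = (-6255/14 + 50*I*sqrt(2))**2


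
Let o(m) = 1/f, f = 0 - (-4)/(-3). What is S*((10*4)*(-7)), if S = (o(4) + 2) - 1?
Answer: -70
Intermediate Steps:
f = -4/3 (f = 0 - (-4)*(-1)/3 = 0 - 1*4/3 = 0 - 4/3 = -4/3 ≈ -1.3333)
o(m) = -¾ (o(m) = 1/(-4/3) = -¾)
S = ¼ (S = (-¾ + 2) - 1 = 5/4 - 1 = ¼ ≈ 0.25000)
S*((10*4)*(-7)) = ((10*4)*(-7))/4 = (40*(-7))/4 = (¼)*(-280) = -70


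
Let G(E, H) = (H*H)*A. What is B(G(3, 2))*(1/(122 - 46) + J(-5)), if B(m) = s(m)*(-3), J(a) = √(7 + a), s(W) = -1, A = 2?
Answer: 3/76 + 3*√2 ≈ 4.2821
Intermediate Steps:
G(E, H) = 2*H² (G(E, H) = (H*H)*2 = H²*2 = 2*H²)
B(m) = 3 (B(m) = -1*(-3) = 3)
B(G(3, 2))*(1/(122 - 46) + J(-5)) = 3*(1/(122 - 46) + √(7 - 5)) = 3*(1/76 + √2) = 3/76 + 3*√2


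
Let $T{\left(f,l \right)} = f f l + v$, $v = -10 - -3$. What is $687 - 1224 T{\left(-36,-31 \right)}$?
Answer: $49184679$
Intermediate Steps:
$v = -7$ ($v = -10 + 3 = -7$)
$T{\left(f,l \right)} = -7 + l f^{2}$ ($T{\left(f,l \right)} = f f l - 7 = f^{2} l - 7 = l f^{2} - 7 = -7 + l f^{2}$)
$687 - 1224 T{\left(-36,-31 \right)} = 687 - 1224 \left(-7 - 31 \left(-36\right)^{2}\right) = 687 - 1224 \left(-7 - 40176\right) = 687 - -49183992 = 687 + 49183992 = 49184679$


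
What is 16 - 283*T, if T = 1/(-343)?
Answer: 5771/343 ≈ 16.825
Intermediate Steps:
T = -1/343 ≈ -0.0029155
16 - 283*T = 16 - 283*(-1/343) = 16 + 283/343 = 5771/343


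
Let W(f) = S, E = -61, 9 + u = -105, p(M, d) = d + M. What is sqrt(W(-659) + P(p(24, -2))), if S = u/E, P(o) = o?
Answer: 4*sqrt(5551)/61 ≈ 4.8856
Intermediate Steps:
p(M, d) = M + d
u = -114 (u = -9 - 105 = -114)
S = 114/61 (S = -114/(-61) = -114*(-1/61) = 114/61 ≈ 1.8689)
W(f) = 114/61
sqrt(W(-659) + P(p(24, -2))) = sqrt(114/61 + (24 - 2)) = sqrt(114/61 + 22) = sqrt(1456/61) = 4*sqrt(5551)/61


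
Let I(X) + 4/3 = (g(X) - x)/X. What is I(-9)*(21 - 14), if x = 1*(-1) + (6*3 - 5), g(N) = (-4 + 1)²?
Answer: -7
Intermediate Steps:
g(N) = 9 (g(N) = (-3)² = 9)
x = 12 (x = -1 + (18 - 5) = -1 + 13 = 12)
I(X) = -4/3 - 3/X (I(X) = -4/3 + (9 - 1*12)/X = -4/3 + (9 - 12)/X = -4/3 - 3/X)
I(-9)*(21 - 14) = (-4/3 - 3/(-9))*(21 - 14) = (-4/3 - 3*(-⅑))*7 = (-4/3 + ⅓)*7 = -1*7 = -7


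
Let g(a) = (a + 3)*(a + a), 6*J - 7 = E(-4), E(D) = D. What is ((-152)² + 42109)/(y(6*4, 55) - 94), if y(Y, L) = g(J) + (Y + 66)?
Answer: -130426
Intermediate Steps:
J = ½ (J = 7/6 + (⅙)*(-4) = 7/6 - ⅔ = ½ ≈ 0.50000)
g(a) = 2*a*(3 + a) (g(a) = (3 + a)*(2*a) = 2*a*(3 + a))
y(Y, L) = 139/2 + Y (y(Y, L) = 2*(½)*(3 + ½) + (Y + 66) = 2*(½)*(7/2) + (66 + Y) = 7/2 + (66 + Y) = 139/2 + Y)
((-152)² + 42109)/(y(6*4, 55) - 94) = ((-152)² + 42109)/((139/2 + 6*4) - 94) = (23104 + 42109)/((139/2 + 24) - 94) = 65213/(187/2 - 94) = 65213/(-½) = 65213*(-2) = -130426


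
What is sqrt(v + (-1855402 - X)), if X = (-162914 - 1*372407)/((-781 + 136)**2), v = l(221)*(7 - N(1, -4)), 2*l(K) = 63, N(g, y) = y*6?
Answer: I*sqrt(3085947333266)/1290 ≈ 1361.8*I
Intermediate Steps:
N(g, y) = 6*y
l(K) = 63/2 (l(K) = (1/2)*63 = 63/2)
v = 1953/2 (v = 63*(7 - 6*(-4))/2 = 63*(7 - 1*(-24))/2 = 63*(7 + 24)/2 = (63/2)*31 = 1953/2 ≈ 976.50)
X = -535321/416025 (X = (-162914 - 372407)/((-645)**2) = -535321/416025 ≈ -1.2868)
sqrt(v + (-1855402 - X)) = sqrt(1953/2 + (-1855402 - 1*(-535321/416025))) = sqrt(1953/2 + (-1855402 + 535321/416025)) = sqrt(1953/2 - 771893081729/416025) = sqrt(-1542973666633/832050) = I*sqrt(3085947333266)/1290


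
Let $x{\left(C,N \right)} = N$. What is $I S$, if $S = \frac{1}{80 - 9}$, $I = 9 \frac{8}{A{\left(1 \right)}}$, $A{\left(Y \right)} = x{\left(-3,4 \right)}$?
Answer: $\frac{18}{71} \approx 0.25352$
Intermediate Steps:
$A{\left(Y \right)} = 4$
$I = 18$ ($I = 9 \cdot \frac{8}{4} = 9 \cdot 8 \cdot \frac{1}{4} = 9 \cdot 2 = 18$)
$S = \frac{1}{71} \approx 0.014085$
$I S = 18 \cdot \frac{1}{71} = \frac{18}{71}$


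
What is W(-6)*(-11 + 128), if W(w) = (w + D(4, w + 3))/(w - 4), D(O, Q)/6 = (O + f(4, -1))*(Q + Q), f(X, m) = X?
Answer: 17199/5 ≈ 3439.8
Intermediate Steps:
D(O, Q) = 12*Q*(4 + O) (D(O, Q) = 6*((O + 4)*(Q + Q)) = 6*((4 + O)*(2*Q)) = 6*(2*Q*(4 + O)) = 12*Q*(4 + O))
W(w) = (288 + 97*w)/(-4 + w) (W(w) = (w + 12*(w + 3)*(4 + 4))/(w - 4) = (w + 12*(3 + w)*8)/(-4 + w) = (w + (288 + 96*w))/(-4 + w) = (288 + 97*w)/(-4 + w))
W(-6)*(-11 + 128) = ((288 + 97*(-6))/(-4 - 6))*(-11 + 128) = ((288 - 582)/(-10))*117 = -⅒*(-294)*117 = (147/5)*117 = 17199/5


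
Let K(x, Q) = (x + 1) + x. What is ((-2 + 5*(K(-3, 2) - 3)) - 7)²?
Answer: 2401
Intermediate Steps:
K(x, Q) = 1 + 2*x (K(x, Q) = (1 + x) + x = 1 + 2*x)
((-2 + 5*(K(-3, 2) - 3)) - 7)² = ((-2 + 5*((1 + 2*(-3)) - 3)) - 7)² = ((-2 + 5*((1 - 6) - 3)) - 7)² = ((-2 + 5*(-5 - 3)) - 7)² = ((-2 + 5*(-8)) - 7)² = ((-2 - 40) - 7)² = (-42 - 7)² = (-49)² = 2401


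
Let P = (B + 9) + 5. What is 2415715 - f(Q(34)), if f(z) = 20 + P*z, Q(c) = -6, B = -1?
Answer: 2415773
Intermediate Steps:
P = 13 (P = (-1 + 9) + 5 = 8 + 5 = 13)
f(z) = 20 + 13*z
2415715 - f(Q(34)) = 2415715 - (20 + 13*(-6)) = 2415715 - (20 - 78) = 2415715 - 1*(-58) = 2415715 + 58 = 2415773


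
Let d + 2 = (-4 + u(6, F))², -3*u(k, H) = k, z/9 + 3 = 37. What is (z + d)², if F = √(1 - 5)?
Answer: 115600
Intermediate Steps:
F = 2*I (F = √(-4) = 2*I ≈ 2.0*I)
z = 306 (z = -27 + 9*37 = -27 + 333 = 306)
u(k, H) = -k/3
d = 34 (d = -2 + (-4 - ⅓*6)² = -2 + (-4 - 2)² = -2 + (-6)² = -2 + 36 = 34)
(z + d)² = (306 + 34)² = 340² = 115600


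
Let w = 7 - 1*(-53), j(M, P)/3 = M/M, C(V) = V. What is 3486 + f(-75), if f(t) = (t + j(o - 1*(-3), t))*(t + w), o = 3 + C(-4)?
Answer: 4566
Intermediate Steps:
o = -1 (o = 3 - 4 = -1)
j(M, P) = 3 (j(M, P) = 3*(M/M) = 3*1 = 3)
w = 60 (w = 7 + 53 = 60)
f(t) = (3 + t)*(60 + t) (f(t) = (t + 3)*(t + 60) = (3 + t)*(60 + t))
3486 + f(-75) = 3486 + (180 + (-75)**2 + 63*(-75)) = 3486 + (180 + 5625 - 4725) = 3486 + 1080 = 4566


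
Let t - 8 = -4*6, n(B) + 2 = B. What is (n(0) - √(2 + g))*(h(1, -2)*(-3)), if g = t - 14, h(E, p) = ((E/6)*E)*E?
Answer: 1 + I*√7 ≈ 1.0 + 2.6458*I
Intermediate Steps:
n(B) = -2 + B
t = -16 (t = 8 - 4*6 = 8 - 24 = -16)
h(E, p) = E³/6 (h(E, p) = ((E*(⅙))*E)*E = ((E/6)*E)*E = (E²/6)*E = E³/6)
g = -30 (g = -16 - 14 = -30)
(n(0) - √(2 + g))*(h(1, -2)*(-3)) = ((-2 + 0) - √(2 - 30))*(((⅙)*1³)*(-3)) = (-2 - √(-28))*(((⅙)*1)*(-3)) = (-2 - 2*I*√7)*((⅙)*(-3)) = (-2 - 2*I*√7)*(-½) = 1 + I*√7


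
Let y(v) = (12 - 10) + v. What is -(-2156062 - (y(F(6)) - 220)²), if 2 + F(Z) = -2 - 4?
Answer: 2207138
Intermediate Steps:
F(Z) = -8 (F(Z) = -2 + (-2 - 4) = -2 - 6 = -8)
y(v) = 2 + v
-(-2156062 - (y(F(6)) - 220)²) = -(-2156062 - ((2 - 8) - 220)²) = -(-2156062 - (-6 - 220)²) = -(-2156062 - 1*(-226)²) = -(-2156062 - 1*51076) = -(-2156062 - 51076) = -1*(-2207138) = 2207138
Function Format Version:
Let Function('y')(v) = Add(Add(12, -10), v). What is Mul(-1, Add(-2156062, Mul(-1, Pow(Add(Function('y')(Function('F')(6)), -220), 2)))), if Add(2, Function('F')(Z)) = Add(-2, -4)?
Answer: 2207138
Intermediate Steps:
Function('F')(Z) = -8 (Function('F')(Z) = Add(-2, Add(-2, -4)) = Add(-2, -6) = -8)
Function('y')(v) = Add(2, v)
Mul(-1, Add(-2156062, Mul(-1, Pow(Add(Function('y')(Function('F')(6)), -220), 2)))) = Mul(-1, Add(-2156062, Mul(-1, Pow(Add(Add(2, -8), -220), 2)))) = Mul(-1, Add(-2156062, Mul(-1, Pow(Add(-6, -220), 2)))) = Mul(-1, Add(-2156062, Mul(-1, Pow(-226, 2)))) = Mul(-1, Add(-2156062, Mul(-1, 51076))) = Mul(-1, Add(-2156062, -51076)) = Mul(-1, -2207138) = 2207138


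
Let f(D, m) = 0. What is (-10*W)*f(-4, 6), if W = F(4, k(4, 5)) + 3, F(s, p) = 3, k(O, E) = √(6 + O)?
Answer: 0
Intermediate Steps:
W = 6 (W = 3 + 3 = 6)
(-10*W)*f(-4, 6) = -10*6*0 = -60*0 = 0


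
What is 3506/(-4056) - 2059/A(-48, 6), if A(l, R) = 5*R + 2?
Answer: -1057937/16224 ≈ -65.208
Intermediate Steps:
A(l, R) = 2 + 5*R
3506/(-4056) - 2059/A(-48, 6) = 3506/(-4056) - 2059/(2 + 5*6) = 3506*(-1/4056) - 2059/(2 + 30) = -1753/2028 - 2059/32 = -1057937/16224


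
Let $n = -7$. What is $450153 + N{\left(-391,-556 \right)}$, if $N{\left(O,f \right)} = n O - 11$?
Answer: $452879$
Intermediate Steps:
$N{\left(O,f \right)} = -11 - 7 O$ ($N{\left(O,f \right)} = - 7 O - 11 = -11 - 7 O$)
$450153 + N{\left(-391,-556 \right)} = 450153 - -2726 = 450153 + \left(-11 + 2737\right) = 450153 + 2726 = 452879$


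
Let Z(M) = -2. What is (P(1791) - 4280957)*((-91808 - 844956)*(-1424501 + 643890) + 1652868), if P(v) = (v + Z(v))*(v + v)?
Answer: 1555544844408840952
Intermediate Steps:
P(v) = 2*v*(-2 + v) (P(v) = (v - 2)*(v + v) = (-2 + v)*(2*v) = 2*v*(-2 + v))
(P(1791) - 4280957)*((-91808 - 844956)*(-1424501 + 643890) + 1652868) = (2*1791*(-2 + 1791) - 4280957)*((-91808 - 844956)*(-1424501 + 643890) + 1652868) = (2*1791*1789 - 4280957)*(-936764*(-780611) + 1652868) = (6408198 - 4280957)*(731248282804 + 1652868) = 2127241*731249935672 = 1555544844408840952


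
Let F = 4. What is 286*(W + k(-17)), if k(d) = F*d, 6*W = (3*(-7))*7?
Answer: -26455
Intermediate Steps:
W = -49/2 (W = ((3*(-7))*7)/6 = (-21*7)/6 = (⅙)*(-147) = -49/2 ≈ -24.500)
k(d) = 4*d
286*(W + k(-17)) = 286*(-49/2 + 4*(-17)) = 286*(-49/2 - 68) = 286*(-185/2) = -26455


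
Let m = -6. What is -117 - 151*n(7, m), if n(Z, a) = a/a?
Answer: -268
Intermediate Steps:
n(Z, a) = 1
-117 - 151*n(7, m) = -117 - 151*1 = -117 - 151 = -268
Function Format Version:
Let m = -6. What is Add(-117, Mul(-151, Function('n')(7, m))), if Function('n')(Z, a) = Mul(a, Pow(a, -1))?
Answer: -268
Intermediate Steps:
Function('n')(Z, a) = 1
Add(-117, Mul(-151, Function('n')(7, m))) = Add(-117, Mul(-151, 1)) = Add(-117, -151) = -268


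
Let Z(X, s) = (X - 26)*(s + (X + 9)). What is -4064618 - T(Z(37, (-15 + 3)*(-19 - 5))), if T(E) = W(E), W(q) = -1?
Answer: -4064617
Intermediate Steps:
Z(X, s) = (-26 + X)*(9 + X + s) (Z(X, s) = (-26 + X)*(s + (9 + X)) = (-26 + X)*(9 + X + s))
T(E) = -1
-4064618 - T(Z(37, (-15 + 3)*(-19 - 5))) = -4064618 - 1*(-1) = -4064618 + 1 = -4064617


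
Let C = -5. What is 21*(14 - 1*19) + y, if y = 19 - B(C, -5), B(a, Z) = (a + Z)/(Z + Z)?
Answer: -87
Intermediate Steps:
B(a, Z) = (Z + a)/(2*Z) (B(a, Z) = (Z + a)/((2*Z)) = (Z + a)*(1/(2*Z)) = (Z + a)/(2*Z))
y = 18 (y = 19 - (-5 - 5)/(2*(-5)) = 19 - (-1)*(-10)/(2*5) = 19 - 1*1 = 19 - 1 = 18)
21*(14 - 1*19) + y = 21*(14 - 1*19) + 18 = 21*(14 - 19) + 18 = 21*(-5) + 18 = -105 + 18 = -87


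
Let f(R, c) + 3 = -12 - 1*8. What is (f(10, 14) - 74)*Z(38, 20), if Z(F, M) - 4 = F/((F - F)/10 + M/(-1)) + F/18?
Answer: -36763/90 ≈ -408.48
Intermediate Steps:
f(R, c) = -23 (f(R, c) = -3 + (-12 - 1*8) = -3 + (-12 - 8) = -3 - 20 = -23)
Z(F, M) = 4 + F/18 - F/M (Z(F, M) = 4 + (F/((F - F)/10 + M/(-1)) + F/18) = 4 + (F/(0*(⅒) + M*(-1)) + F*(1/18)) = 4 + (F/(0 - M) + F/18) = 4 + (F/((-M)) + F/18) = 4 + (F*(-1/M) + F/18) = 4 + (-F/M + F/18) = 4 + (F/18 - F/M) = 4 + F/18 - F/M)
(f(10, 14) - 74)*Z(38, 20) = (-23 - 74)*(4 + (1/18)*38 - 1*38/20) = -97*(4 + 19/9 - 1*38*1/20) = -97*(4 + 19/9 - 19/10) = -97*379/90 = -36763/90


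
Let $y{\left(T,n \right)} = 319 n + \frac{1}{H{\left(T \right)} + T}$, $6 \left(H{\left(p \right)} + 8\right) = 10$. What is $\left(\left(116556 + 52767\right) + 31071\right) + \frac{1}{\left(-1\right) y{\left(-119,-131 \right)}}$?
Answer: $\frac{3148724191174}{15712667} \approx 2.0039 \cdot 10^{5}$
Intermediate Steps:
$H{\left(p \right)} = - \frac{19}{3}$ ($H{\left(p \right)} = -8 + \frac{1}{6} \cdot 10 = -8 + \frac{5}{3} = - \frac{19}{3}$)
$y{\left(T,n \right)} = \frac{1}{- \frac{19}{3} + T} + 319 n$ ($y{\left(T,n \right)} = 319 n + \frac{1}{- \frac{19}{3} + T} = \frac{1}{- \frac{19}{3} + T} + 319 n$)
$\left(\left(116556 + 52767\right) + 31071\right) + \frac{1}{\left(-1\right) y{\left(-119,-131 \right)}} = \left(\left(116556 + 52767\right) + 31071\right) + \frac{1}{\left(-1\right) \frac{3 - -793991 + 957 \left(-119\right) \left(-131\right)}{-19 + 3 \left(-119\right)}} = \left(169323 + 31071\right) + \frac{1}{\left(-1\right) \frac{3 + 793991 + 14918673}{-19 - 357}} = 200394 + \frac{1}{\left(-1\right) \frac{1}{-376} \cdot 15712667} = 200394 + \frac{1}{\left(-1\right) \left(\left(- \frac{1}{376}\right) 15712667\right)} = 200394 + \frac{1}{\left(-1\right) \left(- \frac{15712667}{376}\right)} = 200394 + \frac{1}{\frac{15712667}{376}} = 200394 + \frac{376}{15712667} = \frac{3148724191174}{15712667}$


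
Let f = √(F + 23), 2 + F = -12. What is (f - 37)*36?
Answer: -1224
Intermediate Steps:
F = -14 (F = -2 - 12 = -14)
f = 3 (f = √(-14 + 23) = √9 = 3)
(f - 37)*36 = (3 - 37)*36 = -34*36 = -1224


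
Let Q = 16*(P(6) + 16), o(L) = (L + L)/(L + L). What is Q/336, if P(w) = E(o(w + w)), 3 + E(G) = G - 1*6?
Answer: 8/21 ≈ 0.38095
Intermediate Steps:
o(L) = 1 (o(L) = (2*L)/((2*L)) = (2*L)*(1/(2*L)) = 1)
E(G) = -9 + G (E(G) = -3 + (G - 1*6) = -3 + (G - 6) = -3 + (-6 + G) = -9 + G)
P(w) = -8 (P(w) = -9 + 1 = -8)
Q = 128 (Q = 16*(-8 + 16) = 16*8 = 128)
Q/336 = 128/336 = 128*(1/336) = 8/21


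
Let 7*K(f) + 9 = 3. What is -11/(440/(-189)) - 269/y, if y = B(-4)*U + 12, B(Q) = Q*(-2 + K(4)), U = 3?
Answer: -3521/3240 ≈ -1.0867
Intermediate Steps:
K(f) = -6/7 (K(f) = -9/7 + (1/7)*3 = -9/7 + 3/7 = -6/7)
B(Q) = -20*Q/7 (B(Q) = Q*(-2 - 6/7) = Q*(-20/7) = -20*Q/7)
y = 324/7 (y = -20/7*(-4)*3 + 12 = (80/7)*3 + 12 = 240/7 + 12 = 324/7 ≈ 46.286)
-11/(440/(-189)) - 269/y = -11/(440/(-189)) - 269/324/7 = -11/(440*(-1/189)) - 269*7/324 = -11/(-440/189) - 1883/324 = -11*(-189/440) - 1883/324 = 189/40 - 1883/324 = -3521/3240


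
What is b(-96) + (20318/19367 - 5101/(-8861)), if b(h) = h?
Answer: -16195825887/171610987 ≈ -94.375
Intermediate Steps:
b(-96) + (20318/19367 - 5101/(-8861)) = -96 + (20318/19367 - 5101/(-8861)) = -96 + (20318*(1/19367) - 5101*(-1/8861)) = -96 + (20318/19367 + 5101/8861) = -96 + 278828865/171610987 = -16195825887/171610987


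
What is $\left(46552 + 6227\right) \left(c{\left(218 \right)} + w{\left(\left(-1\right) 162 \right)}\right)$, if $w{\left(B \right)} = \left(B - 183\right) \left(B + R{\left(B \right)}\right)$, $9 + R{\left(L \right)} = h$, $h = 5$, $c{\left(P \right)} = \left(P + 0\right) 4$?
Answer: $3068676618$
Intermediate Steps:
$c{\left(P \right)} = 4 P$ ($c{\left(P \right)} = P 4 = 4 P$)
$R{\left(L \right)} = -4$ ($R{\left(L \right)} = -9 + 5 = -4$)
$w{\left(B \right)} = \left(-183 + B\right) \left(-4 + B\right)$ ($w{\left(B \right)} = \left(B - 183\right) \left(B - 4\right) = \left(-183 + B\right) \left(-4 + B\right)$)
$\left(46552 + 6227\right) \left(c{\left(218 \right)} + w{\left(\left(-1\right) 162 \right)}\right) = \left(46552 + 6227\right) \left(4 \cdot 218 + \left(732 + \left(\left(-1\right) 162\right)^{2} - 187 \left(\left(-1\right) 162\right)\right)\right) = 52779 \left(872 + \left(732 + \left(-162\right)^{2} - -30294\right)\right) = 52779 \left(872 + \left(732 + 26244 + 30294\right)\right) = 52779 \left(872 + 57270\right) = 52779 \cdot 58142 = 3068676618$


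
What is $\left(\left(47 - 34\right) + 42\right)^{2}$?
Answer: $3025$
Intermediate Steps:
$\left(\left(47 - 34\right) + 42\right)^{2} = \left(13 + 42\right)^{2} = 55^{2} = 3025$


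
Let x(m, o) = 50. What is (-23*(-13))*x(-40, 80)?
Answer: 14950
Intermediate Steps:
(-23*(-13))*x(-40, 80) = -23*(-13)*50 = 299*50 = 14950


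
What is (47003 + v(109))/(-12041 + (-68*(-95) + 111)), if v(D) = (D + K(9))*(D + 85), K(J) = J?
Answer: -13979/1094 ≈ -12.778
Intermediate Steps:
v(D) = (9 + D)*(85 + D) (v(D) = (D + 9)*(D + 85) = (9 + D)*(85 + D))
(47003 + v(109))/(-12041 + (-68*(-95) + 111)) = (47003 + (765 + 109² + 94*109))/(-12041 + (-68*(-95) + 111)) = (47003 + (765 + 11881 + 10246))/(-12041 + (6460 + 111)) = (47003 + 22892)/(-12041 + 6571) = 69895/(-5470) = 69895*(-1/5470) = -13979/1094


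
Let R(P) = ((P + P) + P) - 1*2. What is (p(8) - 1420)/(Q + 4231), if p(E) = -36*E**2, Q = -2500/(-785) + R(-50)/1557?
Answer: -130046868/147859765 ≈ -0.87953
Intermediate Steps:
R(P) = -2 + 3*P (R(P) = (2*P + P) - 2 = 3*P - 2 = -2 + 3*P)
Q = 754636/244449 (Q = -2500/(-785) + (-2 + 3*(-50))/1557 = -2500*(-1/785) + (-2 - 150)*(1/1557) = 500/157 - 152*1/1557 = 500/157 - 152/1557 = 754636/244449 ≈ 3.0871)
(p(8) - 1420)/(Q + 4231) = (-36*8**2 - 1420)/(754636/244449 + 4231) = (-36*64 - 1420)/(1035018355/244449) = (-2304 - 1420)*(244449/1035018355) = -3724*244449/1035018355 = -130046868/147859765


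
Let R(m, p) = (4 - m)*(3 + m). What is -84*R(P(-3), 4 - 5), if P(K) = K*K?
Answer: 5040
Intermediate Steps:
P(K) = K²
R(m, p) = (3 + m)*(4 - m)
-84*R(P(-3), 4 - 5) = -84*(12 + (-3)² - ((-3)²)²) = -84*(12 + 9 - 1*9²) = -84*(12 + 9 - 1*81) = -84*(12 + 9 - 81) = -84*(-60) = 5040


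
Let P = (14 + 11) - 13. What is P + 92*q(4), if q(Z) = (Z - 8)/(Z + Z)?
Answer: -34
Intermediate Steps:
P = 12 (P = 25 - 13 = 12)
q(Z) = (-8 + Z)/(2*Z) (q(Z) = (-8 + Z)/((2*Z)) = (-8 + Z)*(1/(2*Z)) = (-8 + Z)/(2*Z))
P + 92*q(4) = 12 + 92*((½)*(-8 + 4)/4) = 12 + 92*((½)*(¼)*(-4)) = 12 + 92*(-½) = 12 - 46 = -34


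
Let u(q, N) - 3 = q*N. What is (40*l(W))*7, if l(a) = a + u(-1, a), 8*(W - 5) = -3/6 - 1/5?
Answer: 840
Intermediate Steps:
W = 393/80 (W = 5 + (-3/6 - 1/5)/8 = 5 + (-3*⅙ - 1*⅕)/8 = 5 + (-½ - ⅕)/8 = 5 + (⅛)*(-7/10) = 5 - 7/80 = 393/80 ≈ 4.9125)
u(q, N) = 3 + N*q (u(q, N) = 3 + q*N = 3 + N*q)
l(a) = 3 (l(a) = a + (3 + a*(-1)) = a + (3 - a) = 3)
(40*l(W))*7 = (40*3)*7 = 120*7 = 840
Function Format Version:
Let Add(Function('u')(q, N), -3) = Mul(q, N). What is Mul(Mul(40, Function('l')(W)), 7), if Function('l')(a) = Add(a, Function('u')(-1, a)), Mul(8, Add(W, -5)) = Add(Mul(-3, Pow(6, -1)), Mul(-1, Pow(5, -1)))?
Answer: 840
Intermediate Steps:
W = Rational(393, 80) (W = Add(5, Mul(Rational(1, 8), Add(Mul(-3, Pow(6, -1)), Mul(-1, Pow(5, -1))))) = Add(5, Mul(Rational(1, 8), Add(Mul(-3, Rational(1, 6)), Mul(-1, Rational(1, 5))))) = Add(5, Mul(Rational(1, 8), Add(Rational(-1, 2), Rational(-1, 5)))) = Add(5, Mul(Rational(1, 8), Rational(-7, 10))) = Add(5, Rational(-7, 80)) = Rational(393, 80) ≈ 4.9125)
Function('u')(q, N) = Add(3, Mul(N, q)) (Function('u')(q, N) = Add(3, Mul(q, N)) = Add(3, Mul(N, q)))
Function('l')(a) = 3 (Function('l')(a) = Add(a, Add(3, Mul(a, -1))) = Add(a, Add(3, Mul(-1, a))) = 3)
Mul(Mul(40, Function('l')(W)), 7) = Mul(Mul(40, 3), 7) = Mul(120, 7) = 840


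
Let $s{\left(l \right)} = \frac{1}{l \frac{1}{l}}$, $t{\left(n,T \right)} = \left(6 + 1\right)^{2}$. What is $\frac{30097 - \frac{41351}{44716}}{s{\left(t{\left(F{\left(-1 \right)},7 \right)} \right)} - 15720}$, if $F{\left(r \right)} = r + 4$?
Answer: $- \frac{1345776101}{702890804} \approx -1.9146$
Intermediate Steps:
$F{\left(r \right)} = 4 + r$
$t{\left(n,T \right)} = 49$ ($t{\left(n,T \right)} = 7^{2} = 49$)
$s{\left(l \right)} = 1$ ($s{\left(l \right)} = 1^{-1} = 1$)
$\frac{30097 - \frac{41351}{44716}}{s{\left(t{\left(F{\left(-1 \right)},7 \right)} \right)} - 15720} = \frac{30097 - \frac{41351}{44716}}{1 - 15720} = \frac{30097 - \frac{41351}{44716}}{-15719} = \left(30097 - \frac{41351}{44716}\right) \left(- \frac{1}{15719}\right) = \frac{1345776101}{44716} \left(- \frac{1}{15719}\right) = - \frac{1345776101}{702890804}$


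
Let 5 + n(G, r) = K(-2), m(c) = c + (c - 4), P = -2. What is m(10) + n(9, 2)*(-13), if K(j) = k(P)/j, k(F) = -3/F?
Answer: 363/4 ≈ 90.750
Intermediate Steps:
K(j) = 3/(2*j) (K(j) = (-3/(-2))/j = (-3*(-½))/j = 3/(2*j))
m(c) = -4 + 2*c (m(c) = c + (-4 + c) = -4 + 2*c)
n(G, r) = -23/4 (n(G, r) = -5 + (3/2)/(-2) = -5 + (3/2)*(-½) = -5 - ¾ = -23/4)
m(10) + n(9, 2)*(-13) = (-4 + 2*10) - 23/4*(-13) = (-4 + 20) + 299/4 = 16 + 299/4 = 363/4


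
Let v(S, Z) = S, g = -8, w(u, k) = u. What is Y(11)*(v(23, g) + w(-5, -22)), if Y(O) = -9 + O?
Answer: 36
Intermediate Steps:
Y(11)*(v(23, g) + w(-5, -22)) = (-9 + 11)*(23 - 5) = 2*18 = 36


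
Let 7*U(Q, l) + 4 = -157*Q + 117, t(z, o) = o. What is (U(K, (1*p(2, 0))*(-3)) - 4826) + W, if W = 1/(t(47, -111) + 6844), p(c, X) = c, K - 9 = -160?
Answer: -67074139/47131 ≈ -1423.1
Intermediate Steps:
K = -151 (K = 9 - 160 = -151)
W = 1/6733 (W = 1/(-111 + 6844) = 1/6733 ≈ 0.00014852)
U(Q, l) = 113/7 - 157*Q/7 (U(Q, l) = -4/7 + (-157*Q + 117)/7 = -4/7 + (117 - 157*Q)/7 = -4/7 + (117/7 - 157*Q/7) = 113/7 - 157*Q/7)
(U(K, (1*p(2, 0))*(-3)) - 4826) + W = ((113/7 - 157/7*(-151)) - 4826) + 1/6733 = ((113/7 + 23707/7) - 4826) + 1/6733 = (23820/7 - 4826) + 1/6733 = -9962/7 + 1/6733 = -67074139/47131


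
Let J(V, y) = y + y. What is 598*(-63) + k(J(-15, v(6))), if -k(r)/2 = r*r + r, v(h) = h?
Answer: -37986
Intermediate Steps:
J(V, y) = 2*y
k(r) = -2*r - 2*r**2 (k(r) = -2*(r*r + r) = -2*(r**2 + r) = -2*(r + r**2) = -2*r - 2*r**2)
598*(-63) + k(J(-15, v(6))) = 598*(-63) - 2*2*6*(1 + 2*6) = -37674 - 2*12*(1 + 12) = -37674 - 2*12*13 = -37674 - 312 = -37986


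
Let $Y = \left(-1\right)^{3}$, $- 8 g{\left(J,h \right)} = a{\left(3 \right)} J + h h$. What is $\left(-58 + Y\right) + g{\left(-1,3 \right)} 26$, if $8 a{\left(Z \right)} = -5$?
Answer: $- \frac{2889}{32} \approx -90.281$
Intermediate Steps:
$a{\left(Z \right)} = - \frac{5}{8}$ ($a{\left(Z \right)} = \frac{1}{8} \left(-5\right) = - \frac{5}{8}$)
$g{\left(J,h \right)} = - \frac{h^{2}}{8} + \frac{5 J}{64}$ ($g{\left(J,h \right)} = - \frac{- \frac{5 J}{8} + h h}{8} = - \frac{- \frac{5 J}{8} + h^{2}}{8} = - \frac{h^{2} - \frac{5 J}{8}}{8} = - \frac{h^{2}}{8} + \frac{5 J}{64}$)
$Y = -1$
$\left(-58 + Y\right) + g{\left(-1,3 \right)} 26 = \left(-58 - 1\right) + \left(- \frac{3^{2}}{8} + \frac{5}{64} \left(-1\right)\right) 26 = -59 + \left(\left(- \frac{1}{8}\right) 9 - \frac{5}{64}\right) 26 = -59 + \left(- \frac{9}{8} - \frac{5}{64}\right) 26 = -59 - \frac{1001}{32} = - \frac{2889}{32}$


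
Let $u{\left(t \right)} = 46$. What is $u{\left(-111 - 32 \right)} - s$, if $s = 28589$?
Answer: $-28543$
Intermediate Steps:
$u{\left(-111 - 32 \right)} - s = 46 - 28589 = -28543$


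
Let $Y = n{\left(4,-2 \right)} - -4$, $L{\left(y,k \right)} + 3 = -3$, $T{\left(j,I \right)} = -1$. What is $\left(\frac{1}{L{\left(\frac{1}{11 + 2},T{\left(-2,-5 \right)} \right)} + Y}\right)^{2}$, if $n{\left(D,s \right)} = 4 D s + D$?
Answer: $\frac{1}{900} \approx 0.0011111$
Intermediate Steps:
$n{\left(D,s \right)} = D + 4 D s$ ($n{\left(D,s \right)} = 4 D s + D = D + 4 D s$)
$L{\left(y,k \right)} = -6$ ($L{\left(y,k \right)} = -3 - 3 = -6$)
$Y = -24$ ($Y = 4 \left(1 + 4 \left(-2\right)\right) - -4 = 4 \left(1 - 8\right) + 4 = 4 \left(-7\right) + 4 = -28 + 4 = -24$)
$\left(\frac{1}{L{\left(\frac{1}{11 + 2},T{\left(-2,-5 \right)} \right)} + Y}\right)^{2} = \left(\frac{1}{-6 - 24}\right)^{2} = \left(\frac{1}{-30}\right)^{2} = \left(- \frac{1}{30}\right)^{2} = \frac{1}{900}$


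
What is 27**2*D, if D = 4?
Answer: 2916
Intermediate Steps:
27**2*D = 27**2*4 = 729*4 = 2916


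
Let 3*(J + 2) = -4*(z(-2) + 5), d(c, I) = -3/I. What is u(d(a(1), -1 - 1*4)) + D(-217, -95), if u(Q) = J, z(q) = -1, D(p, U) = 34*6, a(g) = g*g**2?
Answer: 590/3 ≈ 196.67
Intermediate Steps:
a(g) = g**3
D(p, U) = 204
J = -22/3 (J = -2 + (-4*(-1 + 5))/3 = -2 + (-4*4)/3 = -2 + (1/3)*(-16) = -2 - 16/3 = -22/3 ≈ -7.3333)
u(Q) = -22/3
u(d(a(1), -1 - 1*4)) + D(-217, -95) = -22/3 + 204 = 590/3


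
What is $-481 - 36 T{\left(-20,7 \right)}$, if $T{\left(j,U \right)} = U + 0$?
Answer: $-733$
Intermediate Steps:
$T{\left(j,U \right)} = U$
$-481 - 36 T{\left(-20,7 \right)} = -481 - 252 = -733$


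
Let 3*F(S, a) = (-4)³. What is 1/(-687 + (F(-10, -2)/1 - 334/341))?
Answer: -1023/725627 ≈ -0.0014098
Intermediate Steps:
F(S, a) = -64/3 (F(S, a) = (⅓)*(-4)³ = (⅓)*(-64) = -64/3)
1/(-687 + (F(-10, -2)/1 - 334/341)) = 1/(-687 + (-64/3/1 - 334/341)) = 1/(-687 + (-64/3*1 - 334*1/341)) = 1/(-687 + (-64/3 - 334/341)) = 1/(-687 - 22826/1023) = 1/(-725627/1023) = -1023/725627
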